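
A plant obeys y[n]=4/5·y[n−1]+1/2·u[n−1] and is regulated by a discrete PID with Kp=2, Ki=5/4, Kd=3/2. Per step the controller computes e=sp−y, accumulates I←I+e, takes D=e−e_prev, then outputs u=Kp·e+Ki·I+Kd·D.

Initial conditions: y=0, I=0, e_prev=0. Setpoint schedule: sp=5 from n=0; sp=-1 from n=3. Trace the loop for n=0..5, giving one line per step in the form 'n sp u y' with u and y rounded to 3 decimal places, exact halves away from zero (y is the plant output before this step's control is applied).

(exact arithmetic carried between steps; '≈' marks a value shown rounded to 6 d.p. or computed from one; I and e_prev carry over from the previous line; the table rounds u and y to 3 d.p., halves away from zero)
n=0: y=0, sp=5, e=sp−y=5; I=5, D=e−e_prev=5; u=2·5+5/4·5+3/2·5=23.75; next y=4/5·0+1/2·23.75=11.875
n=1: y=11.875, sp=5, e=sp−y=-6.875; I=-1.875, D=e−e_prev=-11.875; u=2·(-6.875)+5/4·(-1.875)+3/2·(-11.875)=-33.90625; next y=4/5·11.875+1/2·(-33.90625)=-7.453125
n=2: y=-7.453125, sp=5, e=sp−y=12.453125; I=10.578125, D=e−e_prev=19.328125; u=2·12.453125+5/4·10.578125+3/2·19.328125≈67.121094; next y=4/5·(-7.453125)+1/2·67.121094≈27.598047
n=3: y≈27.598047, sp=-1, e=sp−y≈-28.598047; I≈-18.019922, D=e−e_prev≈-41.051172; u=2·(-28.598047)+5/4·(-18.019922)+3/2·(-41.051172)≈-141.297754; next y=4/5·27.598047+1/2·(-141.297754)≈-48.570439
n=4: y≈-48.570439, sp=-1, e=sp−y≈47.570439; I≈29.550518, D=e−e_prev≈76.168486; u=2·47.570439+5/4·29.550518+3/2·76.168486≈246.331755; next y=4/5·(-48.570439)+1/2·246.331755≈84.309526
n=5: y≈84.309526, sp=-1, e=sp−y≈-85.309526; I≈-55.759009, D=e−e_prev≈-132.879966; u=2·(-85.309526)+5/4·(-55.759009)+3/2·(-132.879966)≈-439.637761; next y=4/5·84.309526+1/2·(-439.637761)≈-152.371260

0 5 23.750 0.000
1 5 -33.906 11.875
2 5 67.121 -7.453
3 -1 -141.298 27.598
4 -1 246.332 -48.570
5 -1 -439.638 84.310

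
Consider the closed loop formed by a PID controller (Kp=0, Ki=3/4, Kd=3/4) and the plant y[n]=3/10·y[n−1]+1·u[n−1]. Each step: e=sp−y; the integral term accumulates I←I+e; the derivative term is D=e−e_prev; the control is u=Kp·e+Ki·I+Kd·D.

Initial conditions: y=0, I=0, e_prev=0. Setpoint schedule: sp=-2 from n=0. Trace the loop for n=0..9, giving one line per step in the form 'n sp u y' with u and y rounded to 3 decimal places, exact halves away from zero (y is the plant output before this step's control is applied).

0 -2 -3.000 0.000
1 -2 1.500 -3.000
2 -2 -5.400 0.600
3 -2 4.080 -5.220
4 -2 -9.471 2.514
5 -2 9.790 -8.717
6 -2 -17.433 7.175
7 -2 21.288 -15.281
8 -2 -33.570 16.704
9 -2 44.285 -28.559

(exact arithmetic carried between steps; '≈' marks a value shown rounded to 6 d.p. or computed from one; I and e_prev carry over from the previous line; the table rounds u and y to 3 d.p., halves away from zero)
n=0: y=0, sp=-2, e=sp−y=-2; I=-2, D=e−e_prev=-2; u=0·(-2)+3/4·(-2)+3/4·(-2)=-3; next y=3/10·0+1·(-3)=-3
n=1: y=-3, sp=-2, e=sp−y=1; I=-1, D=e−e_prev=3; u=0·1+3/4·(-1)+3/4·3=1.5; next y=3/10·(-3)+1·1.5=0.6
n=2: y=0.6, sp=-2, e=sp−y=-2.6; I=-3.6, D=e−e_prev=-3.6; u=0·(-2.6)+3/4·(-3.6)+3/4·(-3.6)=-5.4; next y=3/10·0.6+1·(-5.4)=-5.22
n=3: y=-5.22, sp=-2, e=sp−y=3.22; I=-0.38, D=e−e_prev=5.82; u=0·3.22+3/4·(-0.38)+3/4·5.82=4.08; next y=3/10·(-5.22)+1·4.08=2.514
n=4: y=2.514, sp=-2, e=sp−y=-4.514; I=-4.894, D=e−e_prev=-7.734; u=0·(-4.514)+3/4·(-4.894)+3/4·(-7.734)=-9.471; next y=3/10·2.514+1·(-9.471)=-8.7168
n=5: y=-8.7168, sp=-2, e=sp−y=6.7168; I=1.8228, D=e−e_prev=11.2308; u=0·6.7168+3/4·1.8228+3/4·11.2308=9.7902; next y=3/10·(-8.7168)+1·9.7902=7.17516
n=6: y=7.17516, sp=-2, e=sp−y=-9.17516; I=-7.35236, D=e−e_prev=-15.89196; u=0·(-9.17516)+3/4·(-7.35236)+3/4·(-15.89196)=-17.43324; next y=3/10·7.17516+1·(-17.43324)=-15.280692
n=7: y=-15.280692, sp=-2, e=sp−y=13.280692; I=5.928332, D=e−e_prev=22.455852; u=0·13.280692+3/4·5.928332+3/4·22.455852=21.288138; next y=3/10·(-15.280692)+1·21.288138≈16.703930
n=8: y≈16.703930, sp=-2, e=sp−y≈-18.703930; I≈-12.775598, D=e−e_prev≈-31.984622; u=0·(-18.703930)+3/4·(-12.775598)+3/4·(-31.984622)≈-33.570166; next y=3/10·16.703930+1·(-33.570166)≈-28.558986
n=9: y≈-28.558986, sp=-2, e=sp−y≈26.558986; I≈13.783388, D=e−e_prev≈45.262917; u=0·26.558986+3/4·13.783388+3/4·45.262917≈44.284729; next y=3/10·(-28.558986)+1·44.284729≈35.717033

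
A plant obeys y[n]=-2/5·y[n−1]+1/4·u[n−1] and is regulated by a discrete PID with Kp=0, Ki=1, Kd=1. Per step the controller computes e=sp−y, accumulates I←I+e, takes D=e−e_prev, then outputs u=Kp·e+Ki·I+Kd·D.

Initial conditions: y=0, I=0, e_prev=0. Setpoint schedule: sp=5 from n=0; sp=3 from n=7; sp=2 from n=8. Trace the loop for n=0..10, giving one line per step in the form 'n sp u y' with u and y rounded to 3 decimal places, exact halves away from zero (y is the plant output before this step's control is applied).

(exact arithmetic carried between steps; '≈' marks a value shown rounded to 6 d.p. or computed from one; I and e_prev carry over from the previous line; the table rounds u and y to 3 d.p., halves away from zero)
n=0: y=0, sp=5, e=sp−y=5; I=5, D=e−e_prev=5; u=0·5+1·5+1·5=10; next y=-2/5·0+1/4·10=2.5
n=1: y=2.5, sp=5, e=sp−y=2.5; I=7.5, D=e−e_prev=-2.5; u=0·2.5+1·7.5+1·(-2.5)=5; next y=-2/5·2.5+1/4·5=0.25
n=2: y=0.25, sp=5, e=sp−y=4.75; I=12.25, D=e−e_prev=2.25; u=0·4.75+1·12.25+1·2.25=14.5; next y=-2/5·0.25+1/4·14.5=3.525
n=3: y=3.525, sp=5, e=sp−y=1.475; I=13.725, D=e−e_prev=-3.275; u=0·1.475+1·13.725+1·(-3.275)=10.45; next y=-2/5·3.525+1/4·10.45=1.2025
n=4: y=1.2025, sp=5, e=sp−y=3.7975; I=17.5225, D=e−e_prev=2.3225; u=0·3.7975+1·17.5225+1·2.3225=19.845; next y=-2/5·1.2025+1/4·19.845=4.48025
n=5: y=4.48025, sp=5, e=sp−y=0.51975; I=18.04225, D=e−e_prev=-3.27775; u=0·0.51975+1·18.04225+1·(-3.27775)=14.7645; next y=-2/5·4.48025+1/4·14.7645=1.899025
n=6: y=1.899025, sp=5, e=sp−y=3.100975; I=21.143225, D=e−e_prev=2.581225; u=0·3.100975+1·21.143225+1·2.581225=23.72445; next y=-2/5·1.899025+1/4·23.72445≈5.171503
n=7: y≈5.171503, sp=3, e=sp−y≈-2.171503; I≈18.971723, D=e−e_prev≈-5.272478; u=0·(-2.171503)+1·18.971723+1·(-5.272478)≈13.699245; next y=-2/5·5.171503+1/4·13.699245≈1.356210
n=8: y≈1.356210, sp=2, e=sp−y≈0.643790; I≈19.615512, D=e−e_prev≈2.815292; u=0·0.643790+1·19.615512+1·2.815292≈22.430805; next y=-2/5·1.356210+1/4·22.430805≈5.065217
n=9: y≈5.065217, sp=2, e=sp−y≈-3.065217; I≈16.550295, D=e−e_prev≈-3.709007; u=0·(-3.065217)+1·16.550295+1·(-3.709007)≈12.841288; next y=-2/5·5.065217+1/4·12.841288≈1.184235
n=10: y≈1.184235, sp=2, e=sp−y≈0.815765; I≈17.366060, D=e−e_prev≈3.880982; u=0·0.815765+1·17.366060+1·3.880982≈21.247042; next y=-2/5·1.184235+1/4·21.247042≈4.838066

0 5 10.000 0.000
1 5 5.000 2.500
2 5 14.500 0.250
3 5 10.450 3.525
4 5 19.845 1.203
5 5 14.765 4.480
6 5 23.724 1.899
7 3 13.699 5.172
8 2 22.431 1.356
9 2 12.841 5.065
10 2 21.247 1.184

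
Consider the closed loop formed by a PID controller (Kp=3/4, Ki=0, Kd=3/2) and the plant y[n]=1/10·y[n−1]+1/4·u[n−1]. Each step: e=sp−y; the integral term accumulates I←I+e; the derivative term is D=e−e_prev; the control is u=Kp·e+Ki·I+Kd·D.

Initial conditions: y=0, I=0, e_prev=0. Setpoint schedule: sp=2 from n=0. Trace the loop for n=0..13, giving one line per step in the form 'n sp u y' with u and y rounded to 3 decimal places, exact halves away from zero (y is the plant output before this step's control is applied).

0 2 4.500 0.000
1 2 -1.031 1.125
2 2 3.514 -0.145
3 2 -0.662 0.864
4 2 2.974 -0.079
5 2 -0.274 0.736
6 2 2.592 0.005
7 2 0.049 0.649
8 2 2.300 0.077
9 2 0.305 0.583
10 2 2.071 0.134
11 2 0.506 0.531
12 2 1.893 0.180
13 2 0.664 0.491

(exact arithmetic carried between steps; '≈' marks a value shown rounded to 6 d.p. or computed from one; I and e_prev carry over from the previous line; the table rounds u and y to 3 d.p., halves away from zero)
n=0: y=0, sp=2, e=sp−y=2; I=2, D=e−e_prev=2; u=3/4·2+0·2+3/2·2=4.5; next y=1/10·0+1/4·4.5=1.125
n=1: y=1.125, sp=2, e=sp−y=0.875; I=2.875, D=e−e_prev=-1.125; u=3/4·0.875+0·2.875+3/2·(-1.125)=-1.03125; next y=1/10·1.125+1/4·(-1.03125)≈-0.145313
n=2: y≈-0.145313, sp=2, e=sp−y≈2.145313; I≈5.020313, D=e−e_prev≈1.270313; u=3/4·2.145313+0·5.020313+3/2·1.270313≈3.514453; next y=1/10·(-0.145313)+1/4·3.514453≈0.864082
n=3: y≈0.864082, sp=2, e=sp−y≈1.135918; I≈6.156230, D=e−e_prev≈-1.009395; u=3/4·1.135918+0·6.156230+3/2·(-1.009395)≈-0.662153; next y=1/10·0.864082+1/4·(-0.662153)≈-0.079130
n=4: y≈-0.079130, sp=2, e=sp−y≈2.079130; I≈8.235361, D=e−e_prev≈0.943212; u=3/4·2.079130+0·8.235361+3/2·0.943212≈2.974166; next y=1/10·(-0.079130)+1/4·2.974166≈0.735628
n=5: y≈0.735628, sp=2, e=sp−y≈1.264372; I≈9.499732, D=e−e_prev≈-0.814759; u=3/4·1.264372+0·9.499732+3/2·(-0.814759)≈-0.273859; next y=1/10·0.735628+1/4·(-0.273859)≈0.005098
n=6: y≈0.005098, sp=2, e=sp−y≈1.994902; I≈11.494634, D=e−e_prev≈0.730530; u=3/4·1.994902+0·11.494634+3/2·0.730530≈2.591972; next y=1/10·0.005098+1/4·2.591972≈0.648503
n=7: y≈0.648503, sp=2, e=sp−y≈1.351497; I≈12.846131, D=e−e_prev≈-0.643405; u=3/4·1.351497+0·12.846131+3/2·(-0.643405)≈0.048516; next y=1/10·0.648503+1/4·0.048516≈0.076979
n=8: y≈0.076979, sp=2, e=sp−y≈1.923021; I≈14.769152, D=e−e_prev≈0.571524; u=3/4·1.923021+0·14.769152+3/2·0.571524≈2.299551; next y=1/10·0.076979+1/4·2.299551≈0.582586
n=9: y≈0.582586, sp=2, e=sp−y≈1.417414; I≈16.186566, D=e−e_prev≈-0.505606; u=3/4·1.417414+0·16.186566+3/2·(-0.505606)≈0.304651; next y=1/10·0.582586+1/4·0.304651≈0.134421
n=10: y≈0.134421, sp=2, e=sp−y≈1.865579; I≈18.052145, D=e−e_prev≈0.448164; u=3/4·1.865579+0·18.052145+3/2·0.448164≈2.071431; next y=1/10·0.134421+1/4·2.071431≈0.531300
n=11: y≈0.531300, sp=2, e=sp−y≈1.468700; I≈19.520845, D=e−e_prev≈-0.396878; u=3/4·1.468700+0·19.520845+3/2·(-0.396878)≈0.506208; next y=1/10·0.531300+1/4·0.506208≈0.179682
n=12: y≈0.179682, sp=2, e=sp−y≈1.820318; I≈21.341163, D=e−e_prev≈0.351618; u=3/4·1.820318+0·21.341163+3/2·0.351618≈1.892665; next y=1/10·0.179682+1/4·1.892665≈0.491135
n=13: y≈0.491135, sp=2, e=sp−y≈1.508865; I≈22.850029, D=e−e_prev≈-0.311453; u=3/4·1.508865+0·22.850029+3/2·(-0.311453)≈0.664470; next y=1/10·0.491135+1/4·0.664470≈0.215231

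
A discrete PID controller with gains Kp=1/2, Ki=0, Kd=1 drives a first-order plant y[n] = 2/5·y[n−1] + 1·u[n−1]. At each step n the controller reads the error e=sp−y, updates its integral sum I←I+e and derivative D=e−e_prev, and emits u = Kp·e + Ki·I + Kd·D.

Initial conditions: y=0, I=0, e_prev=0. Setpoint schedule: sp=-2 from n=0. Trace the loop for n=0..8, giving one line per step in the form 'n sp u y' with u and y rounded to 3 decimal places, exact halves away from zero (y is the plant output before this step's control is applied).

0 -2 -3.000 0.000
1 -2 3.500 -3.000
2 -2 -7.450 2.300
3 -2 11.095 -6.530
4 -2 -20.255 8.483
5 -2 32.775 -16.861
6 -2 -56.907 26.030
7 -2 94.773 -46.495
8 -2 -161.757 76.175

(exact arithmetic carried between steps; '≈' marks a value shown rounded to 6 d.p. or computed from one; I and e_prev carry over from the previous line; the table rounds u and y to 3 d.p., halves away from zero)
n=0: y=0, sp=-2, e=sp−y=-2; I=-2, D=e−e_prev=-2; u=1/2·(-2)+0·(-2)+1·(-2)=-3; next y=2/5·0+1·(-3)=-3
n=1: y=-3, sp=-2, e=sp−y=1; I=-1, D=e−e_prev=3; u=1/2·1+0·(-1)+1·3=3.5; next y=2/5·(-3)+1·3.5=2.3
n=2: y=2.3, sp=-2, e=sp−y=-4.3; I=-5.3, D=e−e_prev=-5.3; u=1/2·(-4.3)+0·(-5.3)+1·(-5.3)=-7.45; next y=2/5·2.3+1·(-7.45)=-6.53
n=3: y=-6.53, sp=-2, e=sp−y=4.53; I=-0.77, D=e−e_prev=8.83; u=1/2·4.53+0·(-0.77)+1·8.83=11.095; next y=2/5·(-6.53)+1·11.095=8.483
n=4: y=8.483, sp=-2, e=sp−y=-10.483; I=-11.253, D=e−e_prev=-15.013; u=1/2·(-10.483)+0·(-11.253)+1·(-15.013)=-20.2545; next y=2/5·8.483+1·(-20.2545)=-16.8613
n=5: y=-16.8613, sp=-2, e=sp−y=14.8613; I=3.6083, D=e−e_prev=25.3443; u=1/2·14.8613+0·3.6083+1·25.3443=32.77495; next y=2/5·(-16.8613)+1·32.77495=26.03043
n=6: y=26.03043, sp=-2, e=sp−y=-28.03043; I=-24.42213, D=e−e_prev=-42.89173; u=1/2·(-28.03043)+0·(-24.42213)+1·(-42.89173)=-56.906945; next y=2/5·26.03043+1·(-56.906945)=-46.494773
n=7: y=-46.494773, sp=-2, e=sp−y=44.494773; I=20.072643, D=e−e_prev=72.525203; u=1/2·44.494773+0·20.072643+1·72.525203≈94.772590; next y=2/5·(-46.494773)+1·94.772590≈76.174680
n=8: y≈76.174680, sp=-2, e=sp−y≈-78.174680; I≈-58.102037, D=e−e_prev≈-122.669453; u=1/2·(-78.174680)+0·(-58.102037)+1·(-122.669453)≈-161.756793; next y=2/5·76.174680+1·(-161.756793)≈-131.286921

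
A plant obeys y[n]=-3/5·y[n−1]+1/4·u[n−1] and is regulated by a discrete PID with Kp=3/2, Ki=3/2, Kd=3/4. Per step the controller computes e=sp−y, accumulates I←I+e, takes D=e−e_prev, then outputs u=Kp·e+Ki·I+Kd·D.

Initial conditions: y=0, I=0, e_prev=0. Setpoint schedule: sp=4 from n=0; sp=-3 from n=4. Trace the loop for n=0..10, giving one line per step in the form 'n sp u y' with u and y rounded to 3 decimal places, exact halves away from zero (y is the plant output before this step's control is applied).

(exact arithmetic carried between steps; '≈' marks a value shown rounded to 6 d.p. or computed from one; I and e_prev carry over from the previous line; the table rounds u and y to 3 d.p., halves away from zero)
n=0: y=0, sp=4, e=sp−y=4; I=4, D=e−e_prev=4; u=3/2·4+3/2·4+3/4·4=15; next y=-3/5·0+1/4·15=3.75
n=1: y=3.75, sp=4, e=sp−y=0.25; I=4.25, D=e−e_prev=-3.75; u=3/2·0.25+3/2·4.25+3/4·(-3.75)=3.9375; next y=-3/5·3.75+1/4·3.9375=-1.265625
n=2: y=-1.265625, sp=4, e=sp−y=5.265625; I=9.515625, D=e−e_prev=5.015625; u=3/2·5.265625+3/2·9.515625+3/4·5.015625≈25.933594; next y=-3/5·(-1.265625)+1/4·25.933594≈7.242773
n=3: y≈7.242773, sp=4, e=sp−y≈-3.242773; I≈6.272852, D=e−e_prev≈-8.508398; u=3/2·(-3.242773)+3/2·6.272852+3/4·(-8.508398)≈-1.836182; next y=-3/5·7.242773+1/4·(-1.836182)≈-4.804709
n=4: y≈-4.804709, sp=-3, e=sp−y≈1.804709; I≈8.077561, D=e−e_prev≈5.047483; u=3/2·1.804709+3/2·8.077561+3/4·5.047483≈18.609018; next y=-3/5·(-4.804709)+1/4·18.609018≈7.535080
n=5: y≈7.535080, sp=-3, e=sp−y≈-10.535080; I≈-2.457519, D=e−e_prev≈-12.339790; u=3/2·(-10.535080)+3/2·(-2.457519)+3/4·(-12.339790)≈-28.743741; next y=-3/5·7.535080+1/4·(-28.743741)≈-11.706983
n=6: y≈-11.706983, sp=-3, e=sp−y≈8.706983; I≈6.249464, D=e−e_prev≈19.242064; u=3/2·8.706983+3/2·6.249464+3/4·19.242064≈36.866219; next y=-3/5·(-11.706983)+1/4·36.866219≈16.240745
n=7: y≈16.240745, sp=-3, e=sp−y≈-19.240745; I≈-12.991281, D=e−e_prev≈-27.947728; u=3/2·(-19.240745)+3/2·(-12.991281)+3/4·(-27.947728)≈-69.308834; next y=-3/5·16.240745+1/4·(-69.308834)≈-27.071655
n=8: y≈-27.071655, sp=-3, e=sp−y≈24.071655; I≈11.080375, D=e−e_prev≈43.312400; u=3/2·24.071655+3/2·11.080375+3/4·43.312400≈85.212346; next y=-3/5·(-27.071655)+1/4·85.212346≈37.546080
n=9: y≈37.546080, sp=-3, e=sp−y≈-40.546080; I≈-29.465705, D=e−e_prev≈-64.617735; u=3/2·(-40.546080)+3/2·(-29.465705)+3/4·(-64.617735)≈-153.480978; next y=-3/5·37.546080+1/4·(-153.480978)≈-60.897892
n=10: y≈-60.897892, sp=-3, e=sp−y≈57.897892; I≈28.432188, D=e−e_prev≈98.443972; u=3/2·57.897892+3/2·28.432188+3/4·98.443972≈203.328099; next y=-3/5·(-60.897892)+1/4·203.328099≈87.370760

0 4 15.000 0.000
1 4 3.938 3.750
2 4 25.934 -1.266
3 4 -1.836 7.243
4 -3 18.609 -4.805
5 -3 -28.744 7.535
6 -3 36.866 -11.707
7 -3 -69.309 16.241
8 -3 85.212 -27.072
9 -3 -153.481 37.546
10 -3 203.328 -60.898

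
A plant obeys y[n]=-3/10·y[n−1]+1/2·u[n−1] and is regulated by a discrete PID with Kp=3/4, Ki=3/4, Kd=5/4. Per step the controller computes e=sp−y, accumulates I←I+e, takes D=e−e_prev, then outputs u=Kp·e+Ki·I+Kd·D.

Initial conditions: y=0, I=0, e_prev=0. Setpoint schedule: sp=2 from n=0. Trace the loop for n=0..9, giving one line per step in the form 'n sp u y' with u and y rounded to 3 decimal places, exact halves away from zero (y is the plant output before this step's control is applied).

0 2 5.500 0.000
1 2 -3.063 2.750
2 2 13.855 -2.356
3 2 -16.735 7.634
4 2 41.830 -10.658
5 2 -67.159 24.112
6 2 138.265 -40.813
7 2 -246.804 81.376
8 2 476.677 -147.815
9 2 -881.319 282.683

(exact arithmetic carried between steps; '≈' marks a value shown rounded to 6 d.p. or computed from one; I and e_prev carry over from the previous line; the table rounds u and y to 3 d.p., halves away from zero)
n=0: y=0, sp=2, e=sp−y=2; I=2, D=e−e_prev=2; u=3/4·2+3/4·2+5/4·2=5.5; next y=-3/10·0+1/2·5.5=2.75
n=1: y=2.75, sp=2, e=sp−y=-0.75; I=1.25, D=e−e_prev=-2.75; u=3/4·(-0.75)+3/4·1.25+5/4·(-2.75)=-3.0625; next y=-3/10·2.75+1/2·(-3.0625)=-2.35625
n=2: y=-2.35625, sp=2, e=sp−y=4.35625; I=5.60625, D=e−e_prev=5.10625; u=3/4·4.35625+3/4·5.60625+5/4·5.10625≈13.854688; next y=-3/10·(-2.35625)+1/2·13.854688≈7.634219
n=3: y≈7.634219, sp=2, e=sp−y≈-5.634219; I≈-0.027969, D=e−e_prev≈-9.990469; u=3/4·(-5.634219)+3/4·(-0.027969)+5/4·(-9.990469)≈-16.734727; next y=-3/10·7.634219+1/2·(-16.734727)≈-10.657629
n=4: y≈-10.657629, sp=2, e=sp−y≈12.657629; I≈12.629660, D=e−e_prev≈18.291848; u=3/4·12.657629+3/4·12.629660+5/4·18.291848≈41.830276; next y=-3/10·(-10.657629)+1/2·41.830276≈24.112427
n=5: y≈24.112427, sp=2, e=sp−y≈-22.112427; I≈-9.482767, D=e−e_prev≈-34.770056; u=3/4·(-22.112427)+3/4·(-9.482767)+5/4·(-34.770056)≈-67.158965; next y=-3/10·24.112427+1/2·(-67.158965)≈-40.813210
n=6: y≈-40.813210, sp=2, e=sp−y≈42.813210; I≈33.330444, D=e−e_prev≈64.925637; u=3/4·42.813210+3/4·33.330444+5/4·64.925637≈138.264787; next y=-3/10·(-40.813210)+1/2·138.264787≈81.376357
n=7: y≈81.376357, sp=2, e=sp−y≈-79.376357; I≈-46.045913, D=e−e_prev≈-122.189567; u=3/4·(-79.376357)+3/4·(-46.045913)+5/4·(-122.189567)≈-246.803662; next y=-3/10·81.376357+1/2·(-246.803662)≈-147.814738
n=8: y≈-147.814738, sp=2, e=sp−y≈149.814738; I≈103.768825, D=e−e_prev≈229.191095; u=3/4·149.814738+3/4·103.768825+5/4·229.191095≈476.676540; next y=-3/10·(-147.814738)+1/2·476.676540≈282.682692
n=9: y≈282.682692, sp=2, e=sp−y≈-280.682692; I≈-176.913867, D=e−e_prev≈-430.497429; u=3/4·(-280.682692)+3/4·(-176.913867)+5/4·(-430.497429)≈-881.319205; next y=-3/10·282.682692+1/2·(-881.319205)≈-525.464410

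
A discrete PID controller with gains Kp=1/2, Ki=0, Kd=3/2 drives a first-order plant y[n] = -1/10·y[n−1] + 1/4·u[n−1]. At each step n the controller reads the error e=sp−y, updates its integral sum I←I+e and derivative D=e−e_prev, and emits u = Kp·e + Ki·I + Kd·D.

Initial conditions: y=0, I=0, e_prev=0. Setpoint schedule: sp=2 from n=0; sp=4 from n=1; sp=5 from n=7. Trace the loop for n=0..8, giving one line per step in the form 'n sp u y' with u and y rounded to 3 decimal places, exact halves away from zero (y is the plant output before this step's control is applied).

0 2 4.000 0.000
1 4 3.000 1.000
2 4 2.200 0.650
3 4 2.005 0.485
4 4 1.822 0.453
5 4 1.859 0.410
6 4 1.768 0.424
7 5 3.836 0.400
8 5 1.261 0.919

(exact arithmetic carried between steps; '≈' marks a value shown rounded to 6 d.p. or computed from one; I and e_prev carry over from the previous line; the table rounds u and y to 3 d.p., halves away from zero)
n=0: y=0, sp=2, e=sp−y=2; I=2, D=e−e_prev=2; u=1/2·2+0·2+3/2·2=4; next y=-1/10·0+1/4·4=1
n=1: y=1, sp=4, e=sp−y=3; I=5, D=e−e_prev=1; u=1/2·3+0·5+3/2·1=3; next y=-1/10·1+1/4·3=0.65
n=2: y=0.65, sp=4, e=sp−y=3.35; I=8.35, D=e−e_prev=0.35; u=1/2·3.35+0·8.35+3/2·0.35=2.2; next y=-1/10·0.65+1/4·2.2=0.485
n=3: y=0.485, sp=4, e=sp−y=3.515; I=11.865, D=e−e_prev=0.165; u=1/2·3.515+0·11.865+3/2·0.165=2.005; next y=-1/10·0.485+1/4·2.005=0.45275
n=4: y=0.45275, sp=4, e=sp−y=3.54725; I=15.41225, D=e−e_prev=0.03225; u=1/2·3.54725+0·15.41225+3/2·0.03225=1.822; next y=-1/10·0.45275+1/4·1.822=0.410225
n=5: y=0.410225, sp=4, e=sp−y=3.589775; I=19.002025, D=e−e_prev=0.042525; u=1/2·3.589775+0·19.002025+3/2·0.042525=1.858675; next y=-1/10·0.410225+1/4·1.858675≈0.423646
n=6: y≈0.423646, sp=4, e=sp−y≈3.576354; I≈22.578379, D=e−e_prev≈-0.013421; u=1/2·3.576354+0·22.578379+3/2·(-0.013421)≈1.768045; next y=-1/10·0.423646+1/4·1.768045≈0.399647
n=7: y≈0.399647, sp=5, e=sp−y≈4.600353; I≈27.178732, D=e−e_prev≈1.024000; u=1/2·4.600353+0·27.178732+3/2·1.024000≈3.836176; next y=-1/10·0.399647+1/4·3.836176≈0.919079
n=8: y≈0.919079, sp=5, e=sp−y≈4.080921; I≈31.259653, D=e−e_prev≈-0.519433; u=1/2·4.080921+0·31.259653+3/2·(-0.519433)≈1.261311; next y=-1/10·0.919079+1/4·1.261311≈0.223420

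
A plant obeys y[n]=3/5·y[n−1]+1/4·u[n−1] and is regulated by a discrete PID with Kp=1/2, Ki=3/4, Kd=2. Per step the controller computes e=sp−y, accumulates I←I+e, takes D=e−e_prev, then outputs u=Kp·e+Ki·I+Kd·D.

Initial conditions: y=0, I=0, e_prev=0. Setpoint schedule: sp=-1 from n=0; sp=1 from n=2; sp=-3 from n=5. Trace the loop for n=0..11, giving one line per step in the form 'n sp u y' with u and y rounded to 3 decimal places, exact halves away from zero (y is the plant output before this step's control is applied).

0 -1 -3.250 0.000
1 -1 0.641 -0.813
2 1 3.798 -0.327
3 1 -1.748 0.753
4 1 2.998 0.015
5 -3 -13.156 0.758
6 -3 5.187 -2.834
7 -3 -10.021 -0.404
8 -3 0.510 -2.747
9 -3 -8.353 -1.521
10 -3 -2.200 -3.001
11 -3 -7.273 -2.350

(exact arithmetic carried between steps; '≈' marks a value shown rounded to 6 d.p. or computed from one; I and e_prev carry over from the previous line; the table rounds u and y to 3 d.p., halves away from zero)
n=0: y=0, sp=-1, e=sp−y=-1; I=-1, D=e−e_prev=-1; u=1/2·(-1)+3/4·(-1)+2·(-1)=-3.25; next y=3/5·0+1/4·(-3.25)=-0.8125
n=1: y=-0.8125, sp=-1, e=sp−y=-0.1875; I=-1.1875, D=e−e_prev=0.8125; u=1/2·(-0.1875)+3/4·(-1.1875)+2·0.8125=0.640625; next y=3/5·(-0.8125)+1/4·0.640625≈-0.327344
n=2: y≈-0.327344, sp=1, e=sp−y≈1.327344; I≈0.139844, D=e−e_prev≈1.514844; u=1/2·1.327344+3/4·0.139844+2·1.514844≈3.798242; next y=3/5·(-0.327344)+1/4·3.798242≈0.753154
n=3: y≈0.753154, sp=1, e=sp−y≈0.246846; I≈0.386689, D=e−e_prev≈-1.080498; u=1/2·0.246846+3/4·0.386689+2·(-1.080498)≈-1.747556; next y=3/5·0.753154+1/4·(-1.747556)≈0.015004
n=4: y≈0.015004, sp=1, e=sp−y≈0.984996; I≈1.371686, D=e−e_prev≈0.738151; u=1/2·0.984996+3/4·1.371686+2·0.738151≈2.997564; next y=3/5·0.015004+1/4·2.997564≈0.758393
n=5: y≈0.758393, sp=-3, e=sp−y≈-3.758393; I≈-2.386707, D=e−e_prev≈-4.743390; u=1/2·(-3.758393)+3/4·(-2.386707)+2·(-4.743390)≈-13.156006; next y=3/5·0.758393+1/4·(-13.156006)≈-2.833966
n=6: y≈-2.833966, sp=-3, e=sp−y≈-0.166034; I≈-2.552742, D=e−e_prev≈3.592359; u=1/2·(-0.166034)+3/4·(-2.552742)+2·3.592359≈5.187144; next y=3/5·(-2.833966)+1/4·5.187144≈-0.403593
n=7: y≈-0.403593, sp=-3, e=sp−y≈-2.596407; I≈-5.149148, D=e−e_prev≈-2.430372; u=1/2·(-2.596407)+3/4·(-5.149148)+2·(-2.430372)≈-10.020809; next y=3/5·(-0.403593)+1/4·(-10.020809)≈-2.747358
n=8: y≈-2.747358, sp=-3, e=sp−y≈-0.252642; I≈-5.401790, D=e−e_prev≈2.343765; u=1/2·(-0.252642)+3/4·(-5.401790)+2·2.343765≈0.509867; next y=3/5·(-2.747358)+1/4·0.509867≈-1.520948
n=9: y≈-1.520948, sp=-3, e=sp−y≈-1.479052; I≈-6.880842, D=e−e_prev≈-1.226410; u=1/2·(-1.479052)+3/4·(-6.880842)+2·(-1.226410)≈-8.352977; next y=3/5·(-1.520948)+1/4·(-8.352977)≈-3.000813
n=10: y≈-3.000813, sp=-3, e=sp−y≈0.000813; I≈-6.880028, D=e−e_prev≈1.479865; u=1/2·0.000813+3/4·(-6.880028)+2·1.479865≈-2.199885; next y=3/5·(-3.000813)+1/4·(-2.199885)≈-2.350459
n=11: y≈-2.350459, sp=-3, e=sp−y≈-0.649541; I≈-7.529569, D=e−e_prev≈-0.650354; u=1/2·(-0.649541)+3/4·(-7.529569)+2·(-0.650354)≈-7.272656; next y=3/5·(-2.350459)+1/4·(-7.272656)≈-3.228439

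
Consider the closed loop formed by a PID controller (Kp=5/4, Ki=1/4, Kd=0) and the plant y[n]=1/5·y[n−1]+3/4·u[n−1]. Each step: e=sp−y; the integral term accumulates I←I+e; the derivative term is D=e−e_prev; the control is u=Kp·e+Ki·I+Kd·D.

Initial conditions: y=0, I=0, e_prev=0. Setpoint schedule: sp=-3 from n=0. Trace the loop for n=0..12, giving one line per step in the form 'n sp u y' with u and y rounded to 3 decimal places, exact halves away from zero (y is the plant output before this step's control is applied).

(exact arithmetic carried between steps; '≈' marks a value shown rounded to 6 d.p. or computed from one; I and e_prev carry over from the previous line; the table rounds u and y to 3 d.p., halves away from zero)
n=0: y=0, sp=-3, e=sp−y=-3; I=-3, D=e−e_prev=-3; u=5/4·(-3)+1/4·(-3)+0·(-3)=-4.5; next y=1/5·0+3/4·(-4.5)=-3.375
n=1: y=-3.375, sp=-3, e=sp−y=0.375; I=-2.625, D=e−e_prev=3.375; u=5/4·0.375+1/4·(-2.625)+0·3.375=-0.1875; next y=1/5·(-3.375)+3/4·(-0.1875)=-0.815625
n=2: y=-0.815625, sp=-3, e=sp−y=-2.184375; I=-4.809375, D=e−e_prev=-2.559375; u=5/4·(-2.184375)+1/4·(-4.809375)+0·(-2.559375)≈-3.932813; next y=1/5·(-0.815625)+3/4·(-3.932813)≈-3.112734
n=3: y≈-3.112734, sp=-3, e=sp−y≈0.112734; I≈-4.696641, D=e−e_prev≈2.297109; u=5/4·0.112734+1/4·(-4.696641)+0·2.297109≈-1.033242; next y=1/5·(-3.112734)+3/4·(-1.033242)≈-1.397479
n=4: y≈-1.397479, sp=-3, e=sp−y≈-1.602521; I≈-6.299162, D=e−e_prev≈-1.715256; u=5/4·(-1.602521)+1/4·(-6.299162)+0·(-1.715256)≈-3.577942; next y=1/5·(-1.397479)+3/4·(-3.577942)≈-2.962952
n=5: y≈-2.962952, sp=-3, e=sp−y≈-0.037048; I≈-6.336210, D=e−e_prev≈1.565474; u=5/4·(-0.037048)+1/4·(-6.336210)+0·1.565474≈-1.630362; next y=1/5·(-2.962952)+3/4·(-1.630362)≈-1.815362
n=6: y≈-1.815362, sp=-3, e=sp−y≈-1.184638; I≈-7.520848, D=e−e_prev≈-1.147591; u=5/4·(-1.184638)+1/4·(-7.520848)+0·(-1.147591)≈-3.361010; next y=1/5·(-1.815362)+3/4·(-3.361010)≈-2.883830
n=7: y≈-2.883830, sp=-3, e=sp−y≈-0.116170; I≈-7.637018, D=e−e_prev≈1.068468; u=5/4·(-0.116170)+1/4·(-7.637018)+0·1.068468≈-2.054468; next y=1/5·(-2.883830)+3/4·(-2.054468)≈-2.117617
n=8: y≈-2.117617, sp=-3, e=sp−y≈-0.882383; I≈-8.519402, D=e−e_prev≈-0.766213; u=5/4·(-0.882383)+1/4·(-8.519402)+0·(-0.766213)≈-3.232830; next y=1/5·(-2.117617)+3/4·(-3.232830)≈-2.848146
n=9: y≈-2.848146, sp=-3, e=sp−y≈-0.151854; I≈-8.671256, D=e−e_prev≈0.730529; u=5/4·(-0.151854)+1/4·(-8.671256)+0·0.730529≈-2.357632; next y=1/5·(-2.848146)+3/4·(-2.357632)≈-2.337853
n=10: y≈-2.337853, sp=-3, e=sp−y≈-0.662147; I≈-9.333403, D=e−e_prev≈-0.510292; u=5/4·(-0.662147)+1/4·(-9.333403)+0·(-0.510292)≈-3.161034; next y=1/5·(-2.337853)+3/4·(-3.161034)≈-2.838346
n=11: y≈-2.838346, sp=-3, e=sp−y≈-0.161654; I≈-9.495057, D=e−e_prev≈0.500493; u=5/4·(-0.161654)+1/4·(-9.495057)+0·0.500493≈-2.575831; next y=1/5·(-2.838346)+3/4·(-2.575831)≈-2.499543
n=12: y≈-2.499543, sp=-3, e=sp−y≈-0.500457; I≈-9.995514, D=e−e_prev≈-0.338804; u=5/4·(-0.500457)+1/4·(-9.995514)+0·(-0.338804)≈-3.124450; next y=1/5·(-2.499543)+3/4·(-3.124450)≈-2.843246

0 -3 -4.500 0.000
1 -3 -0.188 -3.375
2 -3 -3.933 -0.816
3 -3 -1.033 -3.113
4 -3 -3.578 -1.397
5 -3 -1.630 -2.963
6 -3 -3.361 -1.815
7 -3 -2.054 -2.884
8 -3 -3.233 -2.118
9 -3 -2.358 -2.848
10 -3 -3.161 -2.338
11 -3 -2.576 -2.838
12 -3 -3.124 -2.500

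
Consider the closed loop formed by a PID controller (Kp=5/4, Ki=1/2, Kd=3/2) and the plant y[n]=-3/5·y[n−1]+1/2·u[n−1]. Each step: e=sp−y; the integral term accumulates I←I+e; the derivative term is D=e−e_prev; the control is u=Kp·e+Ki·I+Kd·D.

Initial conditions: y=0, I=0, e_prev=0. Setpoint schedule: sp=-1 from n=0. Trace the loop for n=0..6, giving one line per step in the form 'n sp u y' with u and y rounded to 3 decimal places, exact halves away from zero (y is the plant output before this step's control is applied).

(exact arithmetic carried between steps; '≈' marks a value shown rounded to 6 d.p. or computed from one; I and e_prev carry over from the previous line; the table rounds u and y to 3 d.p., halves away from zero)
n=0: y=0, sp=-1, e=sp−y=-1; I=-1, D=e−e_prev=-1; u=5/4·(-1)+1/2·(-1)+3/2·(-1)=-3.25; next y=-3/5·0+1/2·(-3.25)=-1.625
n=1: y=-1.625, sp=-1, e=sp−y=0.625; I=-0.375, D=e−e_prev=1.625; u=5/4·0.625+1/2·(-0.375)+3/2·1.625=3.03125; next y=-3/5·(-1.625)+1/2·3.03125=2.490625
n=2: y=2.490625, sp=-1, e=sp−y=-3.490625; I=-3.865625, D=e−e_prev=-4.115625; u=5/4·(-3.490625)+1/2·(-3.865625)+3/2·(-4.115625)≈-12.469531; next y=-3/5·2.490625+1/2·(-12.469531)≈-7.729141
n=3: y≈-7.729141, sp=-1, e=sp−y≈6.729141; I≈2.863516, D=e−e_prev≈10.219766; u=5/4·6.729141+1/2·2.863516+3/2·10.219766≈25.172832; next y=-3/5·(-7.729141)+1/2·25.172832≈17.223900
n=4: y≈17.223900, sp=-1, e=sp−y≈-18.223900; I≈-15.360385, D=e−e_prev≈-24.953041; u=5/4·(-18.223900)+1/2·(-15.360385)+3/2·(-24.953041)≈-67.889629; next y=-3/5·17.223900+1/2·(-67.889629)≈-44.279155
n=5: y≈-44.279155, sp=-1, e=sp−y≈43.279155; I≈27.918770, D=e−e_prev≈61.503055; u=5/4·43.279155+1/2·27.918770+3/2·61.503055≈160.312912; next y=-3/5·(-44.279155)+1/2·160.312912≈106.723949
n=6: y≈106.723949, sp=-1, e=sp−y≈-107.723949; I≈-79.805179, D=e−e_prev≈-151.003104; u=5/4·(-107.723949)+1/2·(-79.805179)+3/2·(-151.003104)≈-401.062181; next y=-3/5·106.723949+1/2·(-401.062181)≈-264.565460

0 -1 -3.250 0.000
1 -1 3.031 -1.625
2 -1 -12.470 2.491
3 -1 25.173 -7.729
4 -1 -67.890 17.224
5 -1 160.313 -44.279
6 -1 -401.062 106.724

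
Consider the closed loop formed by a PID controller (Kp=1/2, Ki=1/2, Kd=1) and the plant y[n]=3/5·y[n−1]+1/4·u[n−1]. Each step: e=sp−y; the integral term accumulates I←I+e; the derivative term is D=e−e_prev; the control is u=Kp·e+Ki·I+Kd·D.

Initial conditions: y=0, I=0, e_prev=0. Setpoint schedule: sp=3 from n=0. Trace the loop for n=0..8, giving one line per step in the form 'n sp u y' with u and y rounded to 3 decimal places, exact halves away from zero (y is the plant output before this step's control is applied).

0 3 6.000 0.000
1 3 1.500 1.500
2 3 4.200 1.275
3 3 3.758 1.815
4 3 4.463 2.028
5 3 4.554 2.333
6 3 4.781 2.538
7 3 4.857 2.718
8 3 4.924 2.845

(exact arithmetic carried between steps; '≈' marks a value shown rounded to 6 d.p. or computed from one; I and e_prev carry over from the previous line; the table rounds u and y to 3 d.p., halves away from zero)
n=0: y=0, sp=3, e=sp−y=3; I=3, D=e−e_prev=3; u=1/2·3+1/2·3+1·3=6; next y=3/5·0+1/4·6=1.5
n=1: y=1.5, sp=3, e=sp−y=1.5; I=4.5, D=e−e_prev=-1.5; u=1/2·1.5+1/2·4.5+1·(-1.5)=1.5; next y=3/5·1.5+1/4·1.5=1.275
n=2: y=1.275, sp=3, e=sp−y=1.725; I=6.225, D=e−e_prev=0.225; u=1/2·1.725+1/2·6.225+1·0.225=4.2; next y=3/5·1.275+1/4·4.2=1.815
n=3: y=1.815, sp=3, e=sp−y=1.185; I=7.41, D=e−e_prev=-0.54; u=1/2·1.185+1/2·7.41+1·(-0.54)=3.7575; next y=3/5·1.815+1/4·3.7575=2.028375
n=4: y=2.028375, sp=3, e=sp−y=0.971625; I=8.381625, D=e−e_prev=-0.213375; u=1/2·0.971625+1/2·8.381625+1·(-0.213375)=4.46325; next y=3/5·2.028375+1/4·4.46325≈2.332838
n=5: y≈2.332838, sp=3, e=sp−y≈0.667163; I≈9.048788, D=e−e_prev≈-0.304463; u=1/2·0.667163+1/2·9.048788+1·(-0.304463)≈4.553513; next y=3/5·2.332838+1/4·4.553513≈2.538081
n=6: y≈2.538081, sp=3, e=sp−y≈0.461919; I≈9.510707, D=e−e_prev≈-0.205243; u=1/2·0.461919+1/2·9.510707+1·(-0.205243)≈4.78107; next y=3/5·2.538081+1/4·4.78107≈2.718116
n=7: y≈2.718116, sp=3, e=sp−y≈0.281884; I≈9.792591, D=e−e_prev≈-0.180035; u=1/2·0.281884+1/2·9.792591+1·(-0.180035)≈4.857202; next y=3/5·2.718116+1/4·4.857202≈2.845170
n=8: y≈2.845170, sp=3, e=sp−y≈0.154830; I≈9.947421, D=e−e_prev≈-0.127054; u=1/2·0.154830+1/2·9.947421+1·(-0.127054)≈4.924071; next y=3/5·2.845170+1/4·4.924071≈2.938120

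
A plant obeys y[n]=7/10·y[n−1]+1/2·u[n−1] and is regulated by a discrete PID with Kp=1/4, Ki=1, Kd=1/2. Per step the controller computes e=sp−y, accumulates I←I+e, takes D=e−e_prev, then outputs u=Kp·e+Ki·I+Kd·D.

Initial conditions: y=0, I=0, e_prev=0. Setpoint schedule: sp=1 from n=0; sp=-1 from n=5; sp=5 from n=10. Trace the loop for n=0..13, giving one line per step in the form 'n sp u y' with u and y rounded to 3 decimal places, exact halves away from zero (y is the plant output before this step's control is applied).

(exact arithmetic carried between steps; '≈' marks a value shown rounded to 6 d.p. or computed from one; I and e_prev carry over from the previous line; the table rounds u and y to 3 d.p., halves away from zero)
n=0: y=0, sp=1, e=sp−y=1; I=1, D=e−e_prev=1; u=1/4·1+1·1+1/2·1=1.75; next y=7/10·0+1/2·1.75=0.875
n=1: y=0.875, sp=1, e=sp−y=0.125; I=1.125, D=e−e_prev=-0.875; u=1/4·0.125+1·1.125+1/2·(-0.875)=0.71875; next y=7/10·0.875+1/2·0.71875=0.971875
n=2: y=0.971875, sp=1, e=sp−y=0.028125; I=1.153125, D=e−e_prev=-0.096875; u=1/4·0.028125+1·1.153125+1/2·(-0.096875)≈1.111719; next y=7/10·0.971875+1/2·1.111719≈1.236172
n=3: y≈1.236172, sp=1, e=sp−y≈-0.236172; I≈0.916953, D=e−e_prev≈-0.264297; u=1/4·(-0.236172)+1·0.916953+1/2·(-0.264297)≈0.725762; next y=7/10·1.236172+1/2·0.725762≈1.228201
n=4: y≈1.228201, sp=1, e=sp−y≈-0.228201; I≈0.688752, D=e−e_prev≈0.007971; u=1/4·(-0.228201)+1·0.688752+1/2·0.007971≈0.635687; next y=7/10·1.228201+1/2·0.635687≈1.177584
n=5: y≈1.177584, sp=-1, e=sp−y≈-2.177584; I≈-1.488832, D=e−e_prev≈-1.949383; u=1/4·(-2.177584)+1·(-1.488832)+1/2·(-1.949383)≈-3.007920; next y=7/10·1.177584+1/2·(-3.007920)≈-0.679651
n=6: y≈-0.679651, sp=-1, e=sp−y≈-0.320349; I≈-1.809181, D=e−e_prev≈1.857235; u=1/4·(-0.320349)+1·(-1.809181)+1/2·1.857235≈-0.960651; next y=7/10·(-0.679651)+1/2·(-0.960651)≈-0.956081
n=7: y≈-0.956081, sp=-1, e=sp−y≈-0.043919; I≈-1.853100, D=e−e_prev≈0.276430; u=1/4·(-0.043919)+1·(-1.853100)+1/2·0.276430≈-1.725865; next y=7/10·(-0.956081)+1/2·(-1.725865)≈-1.532189
n=8: y≈-1.532189, sp=-1, e=sp−y≈0.532189; I≈-1.320911, D=e−e_prev≈0.576108; u=1/4·0.532189+1·(-1.320911)+1/2·0.576108≈-0.899810; next y=7/10·(-1.532189)+1/2·(-0.899810)≈-1.522437
n=9: y≈-1.522437, sp=-1, e=sp−y≈0.522437; I≈-0.798474, D=e−e_prev≈-0.009752; u=1/4·0.522437+1·(-0.798474)+1/2·(-0.009752)≈-0.672740; next y=7/10·(-1.522437)+1/2·(-0.672740)≈-1.402076
n=10: y≈-1.402076, sp=5, e=sp−y≈6.402076; I≈5.603603, D=e−e_prev≈5.879639; u=1/4·6.402076+1·5.603603+1/2·5.879639≈10.143941; next y=7/10·(-1.402076)+1/2·10.143941≈4.090517
n=11: y≈4.090517, sp=5, e=sp−y≈0.909483; I≈6.513085, D=e−e_prev≈-5.492593; u=1/4·0.909483+1·6.513085+1/2·(-5.492593)≈3.994159; next y=7/10·4.090517+1/2·3.994159≈4.860442
n=12: y≈4.860442, sp=5, e=sp−y≈0.139558; I≈6.652644, D=e−e_prev≈-0.769925; u=1/4·0.139558+1·6.652644+1/2·(-0.769925)≈6.302571; next y=7/10·4.860442+1/2·6.302571≈6.553595
n=13: y≈6.553595, sp=5, e=sp−y≈-1.553595; I≈5.099049, D=e−e_prev≈-1.693153; u=1/4·(-1.553595)+1·5.099049+1/2·(-1.693153)≈3.864074; next y=7/10·6.553595+1/2·3.864074≈6.519553

0 1 1.750 0.000
1 1 0.719 0.875
2 1 1.112 0.972
3 1 0.726 1.236
4 1 0.636 1.228
5 -1 -3.008 1.178
6 -1 -0.961 -0.680
7 -1 -1.726 -0.956
8 -1 -0.900 -1.532
9 -1 -0.673 -1.522
10 5 10.144 -1.402
11 5 3.994 4.091
12 5 6.303 4.860
13 5 3.864 6.554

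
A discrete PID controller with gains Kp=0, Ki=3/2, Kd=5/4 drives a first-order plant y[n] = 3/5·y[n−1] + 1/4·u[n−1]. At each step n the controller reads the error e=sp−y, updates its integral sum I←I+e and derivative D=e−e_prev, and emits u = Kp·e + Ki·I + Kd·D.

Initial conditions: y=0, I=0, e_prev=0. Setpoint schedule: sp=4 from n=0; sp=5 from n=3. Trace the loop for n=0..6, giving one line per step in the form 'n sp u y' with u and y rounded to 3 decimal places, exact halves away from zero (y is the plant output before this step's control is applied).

(exact arithmetic carried between steps; '≈' marks a value shown rounded to 6 d.p. or computed from one; I and e_prev carry over from the previous line; the table rounds u and y to 3 d.p., halves away from zero)
n=0: y=0, sp=4, e=sp−y=4; I=4, D=e−e_prev=4; u=0·4+3/2·4+5/4·4=11; next y=3/5·0+1/4·11=2.75
n=1: y=2.75, sp=4, e=sp−y=1.25; I=5.25, D=e−e_prev=-2.75; u=0·1.25+3/2·5.25+5/4·(-2.75)=4.4375; next y=3/5·2.75+1/4·4.4375=2.759375
n=2: y=2.759375, sp=4, e=sp−y=1.240625; I=6.490625, D=e−e_prev=-0.009375; u=0·1.240625+3/2·6.490625+5/4·(-0.009375)≈9.724219; next y=3/5·2.759375+1/4·9.724219≈4.086680
n=3: y≈4.086680, sp=5, e=sp−y≈0.913320; I≈7.403945, D=e−e_prev≈-0.327305; u=0·0.913320+3/2·7.403945+5/4·(-0.327305)≈10.696787; next y=3/5·4.086680+1/4·10.696787≈5.126205
n=4: y≈5.126205, sp=5, e=sp−y≈-0.126205; I≈7.277741, D=e−e_prev≈-1.039525; u=0·(-0.126205)+3/2·7.277741+5/4·(-1.039525)≈9.617205; next y=3/5·5.126205+1/4·9.617205≈5.480024
n=5: y≈5.480024, sp=5, e=sp−y≈-0.480024; I≈6.797717, D=e−e_prev≈-0.353819; u=0·(-0.480024)+3/2·6.797717+5/4·(-0.353819)≈9.754301; next y=3/5·5.480024+1/4·9.754301≈5.726590
n=6: y≈5.726590, sp=5, e=sp−y≈-0.726590; I≈6.071127, D=e−e_prev≈-0.246566; u=0·(-0.726590)+3/2·6.071127+5/4·(-0.246566)≈8.798484; next y=3/5·5.726590+1/4·8.798484≈5.635575

0 4 11.000 0.000
1 4 4.438 2.750
2 4 9.724 2.759
3 5 10.697 4.087
4 5 9.617 5.126
5 5 9.754 5.480
6 5 8.798 5.727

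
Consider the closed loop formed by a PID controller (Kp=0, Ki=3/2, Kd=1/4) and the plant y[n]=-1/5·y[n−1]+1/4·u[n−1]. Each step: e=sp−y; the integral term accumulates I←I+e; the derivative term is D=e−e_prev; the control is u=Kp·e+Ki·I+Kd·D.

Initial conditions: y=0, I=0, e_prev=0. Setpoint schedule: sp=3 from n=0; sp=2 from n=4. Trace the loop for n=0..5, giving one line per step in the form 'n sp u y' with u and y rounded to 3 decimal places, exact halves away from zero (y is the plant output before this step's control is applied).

0 3 5.250 0.000
1 3 6.703 1.313
2 3 9.386 1.413
3 3 10.653 2.064
4 2 10.143 2.250
5 2 10.352 2.086

(exact arithmetic carried between steps; '≈' marks a value shown rounded to 6 d.p. or computed from one; I and e_prev carry over from the previous line; the table rounds u and y to 3 d.p., halves away from zero)
n=0: y=0, sp=3, e=sp−y=3; I=3, D=e−e_prev=3; u=0·3+3/2·3+1/4·3=5.25; next y=-1/5·0+1/4·5.25=1.3125
n=1: y=1.3125, sp=3, e=sp−y=1.6875; I=4.6875, D=e−e_prev=-1.3125; u=0·1.6875+3/2·4.6875+1/4·(-1.3125)=6.703125; next y=-1/5·1.3125+1/4·6.703125≈1.413281
n=2: y≈1.413281, sp=3, e=sp−y≈1.586719; I≈6.274219, D=e−e_prev≈-0.100781; u=0·1.586719+3/2·6.274219+1/4·(-0.100781)≈9.386133; next y=-1/5·1.413281+1/4·9.386133≈2.063877
n=3: y≈2.063877, sp=3, e=sp−y≈0.936123; I≈7.210342, D=e−e_prev≈-0.650596; u=0·0.936123+3/2·7.210342+1/4·(-0.650596)≈10.652864; next y=-1/5·2.063877+1/4·10.652864≈2.250441
n=4: y≈2.250441, sp=2, e=sp−y≈-0.250441; I≈6.959901, D=e−e_prev≈-1.186564; u=0·(-0.250441)+3/2·6.959901+1/4·(-1.186564)≈10.143211; next y=-1/5·2.250441+1/4·10.143211≈2.085715
n=5: y≈2.085715, sp=2, e=sp−y≈-0.085715; I≈6.874187, D=e−e_prev≈0.164726; u=0·(-0.085715)+3/2·6.874187+1/4·0.164726≈10.352461; next y=-1/5·2.085715+1/4·10.352461≈2.170972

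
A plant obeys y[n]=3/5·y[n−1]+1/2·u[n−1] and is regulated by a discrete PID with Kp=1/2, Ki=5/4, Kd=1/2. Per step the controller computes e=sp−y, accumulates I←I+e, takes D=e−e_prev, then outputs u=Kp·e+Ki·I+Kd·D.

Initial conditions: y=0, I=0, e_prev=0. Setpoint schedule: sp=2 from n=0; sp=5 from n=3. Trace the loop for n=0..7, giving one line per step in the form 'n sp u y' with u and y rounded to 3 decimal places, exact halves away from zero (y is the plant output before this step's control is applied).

(exact arithmetic carried between steps; '≈' marks a value shown rounded to 6 d.p. or computed from one; I and e_prev carry over from the previous line; the table rounds u and y to 3 d.p., halves away from zero)
n=0: y=0, sp=2, e=sp−y=2; I=2, D=e−e_prev=2; u=1/2·2+5/4·2+1/2·2=4.5; next y=3/5·0+1/2·4.5=2.25
n=1: y=2.25, sp=2, e=sp−y=-0.25; I=1.75, D=e−e_prev=-2.25; u=1/2·(-0.25)+5/4·1.75+1/2·(-2.25)=0.9375; next y=3/5·2.25+1/2·0.9375=1.81875
n=2: y=1.81875, sp=2, e=sp−y=0.18125; I=1.93125, D=e−e_prev=0.43125; u=1/2·0.18125+5/4·1.93125+1/2·0.43125≈2.720313; next y=3/5·1.81875+1/2·2.720313≈2.451406
n=3: y≈2.451406, sp=5, e=sp−y≈2.548594; I≈4.479844, D=e−e_prev≈2.367344; u=1/2·2.548594+5/4·4.479844+1/2·2.367344≈8.057773; next y=3/5·2.451406+1/2·8.057773≈5.499730
n=4: y≈5.499730, sp=5, e=sp−y≈-0.499730; I≈3.980113, D=e−e_prev≈-3.048324; u=1/2·(-0.499730)+5/4·3.980113+1/2·(-3.048324)≈3.201114; next y=3/5·5.499730+1/2·3.201114≈4.900395
n=5: y≈4.900395, sp=5, e=sp−y≈0.099605; I≈4.079718, D=e−e_prev≈0.599335; u=1/2·0.099605+5/4·4.079718+1/2·0.599335≈5.449117; next y=3/5·4.900395+1/2·5.449117≈5.664796
n=6: y≈5.664796, sp=5, e=sp−y≈-0.664796; I≈3.414922, D=e−e_prev≈-0.764400; u=1/2·(-0.664796)+5/4·3.414922+1/2·(-0.764400)≈3.554054; next y=3/5·5.664796+1/2·3.554054≈5.175905
n=7: y≈5.175905, sp=5, e=sp−y≈-0.175905; I≈3.239017, D=e−e_prev≈0.488891; u=1/2·(-0.175905)+5/4·3.239017+1/2·0.488891≈4.205265; next y=3/5·5.175905+1/2·4.205265≈5.208175

0 2 4.500 0.000
1 2 0.938 2.250
2 2 2.720 1.819
3 5 8.058 2.451
4 5 3.201 5.500
5 5 5.449 4.900
6 5 3.554 5.665
7 5 4.205 5.176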